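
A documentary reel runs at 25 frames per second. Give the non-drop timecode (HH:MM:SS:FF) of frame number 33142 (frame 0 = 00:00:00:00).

00:22:05:17

33142 ÷ 25 = 1325 full seconds, remainder 17 frames.
1325 s = 0 h 22 min 5 s.
Timecode: 00:22:05:17.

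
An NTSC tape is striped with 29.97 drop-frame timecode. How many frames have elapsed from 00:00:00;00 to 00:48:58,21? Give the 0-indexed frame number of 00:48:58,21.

Complete 10-minute blocks: 4, each 17982 frames → 71928.
Remaining 8 whole minutes in the current block: 1800 + 7 × 1798 = 14386 frames.
Within the current minute: 58 × 30 + 21 − 2 = 1759 (labels ;00/;01 skipped at this minute). Total = 71928 + 14386 + 1759 = 88073.

88073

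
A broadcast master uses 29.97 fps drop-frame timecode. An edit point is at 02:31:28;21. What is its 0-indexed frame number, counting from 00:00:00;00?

272389

As if non-drop at 30 labels/s: (2 × 3600 + 31 × 60 + 28) × 30 + 21 = 272661.
Minute boundaries passed: 151; those not divisible by 10: 151 − 15 = 136; dropped labels = 2 × 136 = 272.
Actual frame index = 272661 − 272 = 272389.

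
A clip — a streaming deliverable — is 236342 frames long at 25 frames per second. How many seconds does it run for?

Running time = 236342 / (25) = 9453.68 s.

9453.68 seconds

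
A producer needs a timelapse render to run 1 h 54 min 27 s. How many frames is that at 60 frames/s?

1 h 54 min 27 s = 6867 s.
Frames = 6867 × 60 = 412020.

412020 frames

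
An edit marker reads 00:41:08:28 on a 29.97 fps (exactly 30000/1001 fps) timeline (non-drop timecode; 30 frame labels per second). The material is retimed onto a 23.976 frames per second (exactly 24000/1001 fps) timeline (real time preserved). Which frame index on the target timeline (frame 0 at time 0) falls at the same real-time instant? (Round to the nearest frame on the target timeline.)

frame 59254

Source frame index: (0×3600 + 41×60 + 8) × 30 + 28 = 74068.
Real time: 74068 / (30000/1001) = 18535517/7500 s.
Target frame: (18535517/7500) × (24000/1001) = 296272/5 ≈ 59254.400 → 59254.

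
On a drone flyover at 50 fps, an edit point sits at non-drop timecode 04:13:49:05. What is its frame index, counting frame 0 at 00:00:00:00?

Total seconds to the label: (4 × 3600 + 13 × 60 + 49) = 15229.
Frame index = 15229 × 50 + 5 = 761455.

761455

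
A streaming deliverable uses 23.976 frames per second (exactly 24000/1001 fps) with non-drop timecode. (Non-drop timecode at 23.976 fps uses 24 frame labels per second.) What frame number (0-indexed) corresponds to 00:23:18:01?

frame 33553

Total seconds to the label: (0 × 3600 + 23 × 60 + 18) = 1398.
Frame index = 1398 × 24 + 1 = 33553.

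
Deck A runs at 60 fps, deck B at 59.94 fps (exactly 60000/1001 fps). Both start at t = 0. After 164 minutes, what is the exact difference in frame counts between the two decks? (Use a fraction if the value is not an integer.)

590400/1001 frames

164 min = 9840 s.
A emits 60 × 9840 = 590400 frames; B emits 60000/1001 × 9840 = 590400000/1001.
Difference = 590400/1001 frames (≈ 589.8102); B is behind A.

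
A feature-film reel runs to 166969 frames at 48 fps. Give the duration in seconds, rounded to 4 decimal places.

Running time = 166969 × 1/48 = 166969/48 s ≈ 3478.5208 s.

3478.5208 seconds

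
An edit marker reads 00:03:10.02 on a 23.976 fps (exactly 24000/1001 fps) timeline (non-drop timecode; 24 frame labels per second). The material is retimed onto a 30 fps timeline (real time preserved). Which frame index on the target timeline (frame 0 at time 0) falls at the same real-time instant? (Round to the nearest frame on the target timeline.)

frame 5708

Source frame index: (0×3600 + 3×60 + 10) × 24 + 2 = 4562.
Real time: 4562 / (24000/1001) = 2283281/12000 s.
Target frame: (2283281/12000) × (30) = 2283281/400 ≈ 5708.203 → 5708.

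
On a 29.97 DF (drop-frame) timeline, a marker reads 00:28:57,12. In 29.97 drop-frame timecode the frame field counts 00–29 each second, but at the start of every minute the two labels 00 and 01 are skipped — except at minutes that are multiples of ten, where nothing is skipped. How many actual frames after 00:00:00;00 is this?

52070

Complete 10-minute blocks: 2, each 17982 frames → 35964.
Remaining 8 whole minutes in the current block: 1800 + 7 × 1798 = 14386 frames.
Within the current minute: 57 × 30 + 12 − 2 = 1720 (labels ;00/;01 skipped at this minute). Total = 35964 + 14386 + 1720 = 52070.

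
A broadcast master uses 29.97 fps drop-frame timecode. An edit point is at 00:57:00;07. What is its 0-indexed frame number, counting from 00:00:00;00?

As if non-drop at 30 labels/s: (0 × 3600 + 57 × 60 + 0) × 30 + 7 = 102607.
Minute boundaries passed: 57; those not divisible by 10: 57 − 5 = 52; dropped labels = 2 × 52 = 104.
Actual frame index = 102607 − 104 = 102503.

102503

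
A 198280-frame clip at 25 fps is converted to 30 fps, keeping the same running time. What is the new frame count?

237936 frames

Target frames = source frames × (target rate / source rate) = 198280 × (30)/(25) = 198280 × 6/5 = 237936.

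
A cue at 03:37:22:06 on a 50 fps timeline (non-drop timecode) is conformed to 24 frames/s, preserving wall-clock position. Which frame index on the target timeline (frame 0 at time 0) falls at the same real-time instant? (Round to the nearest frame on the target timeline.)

frame 313011

Source frame index: (3×3600 + 37×60 + 22) × 50 + 6 = 652106.
Real time: 652106 / (50) = 326053/25 s.
Target frame: (326053/25) × (24) = 7825272/25 ≈ 313010.880 → 313011.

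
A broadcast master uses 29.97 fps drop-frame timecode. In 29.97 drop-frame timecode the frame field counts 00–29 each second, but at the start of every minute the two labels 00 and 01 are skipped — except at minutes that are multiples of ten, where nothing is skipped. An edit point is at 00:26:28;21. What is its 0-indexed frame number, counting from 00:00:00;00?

47613

As if non-drop at 30 labels/s: (0 × 3600 + 26 × 60 + 28) × 30 + 21 = 47661.
Minute boundaries passed: 26; those not divisible by 10: 26 − 2 = 24; dropped labels = 2 × 24 = 48.
Actual frame index = 47661 − 48 = 47613.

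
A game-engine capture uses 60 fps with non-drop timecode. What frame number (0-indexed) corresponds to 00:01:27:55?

Total seconds to the label: (0 × 3600 + 1 × 60 + 27) = 87.
Frame index = 87 × 60 + 55 = 5275.

frame 5275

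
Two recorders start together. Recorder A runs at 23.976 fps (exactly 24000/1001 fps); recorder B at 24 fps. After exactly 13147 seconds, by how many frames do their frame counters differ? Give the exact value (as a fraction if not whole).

315528/1001 frames

A emits 24000/1001 × 13147 = 315528000/1001 frames; B emits 24 × 13147 = 315528.
Difference = 315528/1001 frames (≈ 315.2128); B is ahead of A.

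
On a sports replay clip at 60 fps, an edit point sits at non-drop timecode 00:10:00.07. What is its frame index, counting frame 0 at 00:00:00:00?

Total seconds to the label: (0 × 3600 + 10 × 60 + 0) = 600.
Frame index = 600 × 60 + 7 = 36007.

36007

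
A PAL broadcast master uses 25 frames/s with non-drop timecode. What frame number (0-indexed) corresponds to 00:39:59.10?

59985

Total seconds to the label: (0 × 3600 + 39 × 60 + 59) = 2399.
Frame index = 2399 × 25 + 10 = 59985.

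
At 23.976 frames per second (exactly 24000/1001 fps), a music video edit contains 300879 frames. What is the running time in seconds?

12549.161625 seconds

Running time = 300879 / (24000/1001) = 12549.161625 s.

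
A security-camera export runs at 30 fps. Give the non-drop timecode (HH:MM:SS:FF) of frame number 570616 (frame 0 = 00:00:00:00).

570616 ÷ 30 = 19020 full seconds, remainder 16 frames.
19020 s = 5 h 17 min 0 s.
Timecode: 05:17:00:16.

05:17:00:16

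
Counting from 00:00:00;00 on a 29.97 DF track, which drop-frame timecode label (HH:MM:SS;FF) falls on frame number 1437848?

13:19:36;08

Each 10-minute DF block holds 10 × 60 × 30 − 9 × 2 = 17982 frames. 1437848 ÷ 17982 → 79 full blocks, remainder 17270.
Within the partial block the first minute is 1800 frames and each further minute 1798, so 9 further minute boundaries passed. Total skipped labels = 18 × 79 + 2 × 9 = 1440.
Non-drop label index = 1437848 + 1440 = 1439288; at 30 labels/s that is 13:19:36:08, i.e. DF 13:19:36;08.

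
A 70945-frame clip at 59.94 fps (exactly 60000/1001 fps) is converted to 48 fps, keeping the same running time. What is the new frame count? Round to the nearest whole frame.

56813 frames

Frames at target rate = 70945 × (48) / (60000/1001) = 14203189/250 ≈ 56812.756.
Nearest whole frame: 56813.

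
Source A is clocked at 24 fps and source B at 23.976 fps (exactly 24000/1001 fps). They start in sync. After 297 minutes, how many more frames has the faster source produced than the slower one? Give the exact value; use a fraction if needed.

297 min = 17820 s.
A emits 24 × 17820 = 427680 frames; B emits 24000/1001 × 17820 = 38880000/91.
Difference = 38880/91 frames (≈ 427.2527); B is behind A.

38880/91 frames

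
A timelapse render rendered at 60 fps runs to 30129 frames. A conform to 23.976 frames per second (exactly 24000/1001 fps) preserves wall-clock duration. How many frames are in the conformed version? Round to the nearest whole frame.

Frames at target rate = 30129 × (24000/1001) / (60) = 1095600/91 ≈ 12039.560.
Nearest whole frame: 12040.

12040 frames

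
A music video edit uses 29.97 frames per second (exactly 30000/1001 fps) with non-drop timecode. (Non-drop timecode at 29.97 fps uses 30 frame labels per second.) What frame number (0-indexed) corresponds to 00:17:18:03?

31143

Total seconds to the label: (0 × 3600 + 17 × 60 + 18) = 1038.
Frame index = 1038 × 30 + 3 = 31143.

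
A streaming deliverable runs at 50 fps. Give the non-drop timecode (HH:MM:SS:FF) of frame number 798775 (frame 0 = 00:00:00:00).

04:26:15:25

798775 ÷ 50 = 15975 full seconds, remainder 25 frames.
15975 s = 4 h 26 min 15 s.
Timecode: 04:26:15:25.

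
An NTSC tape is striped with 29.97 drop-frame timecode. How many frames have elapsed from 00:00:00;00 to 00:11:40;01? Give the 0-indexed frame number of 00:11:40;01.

20981

Complete 10-minute blocks: 1, each 17982 frames → 17982.
Remaining 1 whole minute in the current block: 1800 + 0 × 1798 = 1800 frames.
Within the current minute: 40 × 30 + 1 − 2 = 1199 (labels ;00/;01 skipped at this minute). Total = 17982 + 1800 + 1199 = 20981.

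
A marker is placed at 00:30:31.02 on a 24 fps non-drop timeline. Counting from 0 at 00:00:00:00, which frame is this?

43946

Total seconds to the label: (0 × 3600 + 30 × 60 + 31) = 1831.
Frame index = 1831 × 24 + 2 = 43946.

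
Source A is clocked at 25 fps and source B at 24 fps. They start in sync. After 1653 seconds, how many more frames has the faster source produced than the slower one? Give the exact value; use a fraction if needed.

1653 frames

A emits 25 × 1653 = 41325 frames; B emits 24 × 1653 = 39672.
Difference = 1653 frames; B is behind A.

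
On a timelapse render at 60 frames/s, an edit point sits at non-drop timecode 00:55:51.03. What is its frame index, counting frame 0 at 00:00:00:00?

frame 201063

Total seconds to the label: (0 × 3600 + 55 × 60 + 51) = 3351.
Frame index = 3351 × 60 + 3 = 201063.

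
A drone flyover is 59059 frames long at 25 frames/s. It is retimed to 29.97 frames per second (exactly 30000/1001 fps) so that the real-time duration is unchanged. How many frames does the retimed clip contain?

Target frames = source frames × (target rate / source rate) = 59059 × (30000/1001)/(25) = 59059 × 1200/1001 = 70800.

70800 frames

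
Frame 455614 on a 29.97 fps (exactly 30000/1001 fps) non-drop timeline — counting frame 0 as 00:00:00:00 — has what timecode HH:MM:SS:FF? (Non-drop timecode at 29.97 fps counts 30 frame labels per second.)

04:13:07:04

455614 ÷ 30 = 15187 full seconds, remainder 4 frames.
15187 s = 4 h 13 min 7 s.
Timecode: 04:13:07:04.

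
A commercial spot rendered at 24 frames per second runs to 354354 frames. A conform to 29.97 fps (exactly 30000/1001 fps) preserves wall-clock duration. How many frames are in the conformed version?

Target frames = source frames × (target rate / source rate) = 354354 × (30000/1001)/(24) = 354354 × 1250/1001 = 442500.

442500 frames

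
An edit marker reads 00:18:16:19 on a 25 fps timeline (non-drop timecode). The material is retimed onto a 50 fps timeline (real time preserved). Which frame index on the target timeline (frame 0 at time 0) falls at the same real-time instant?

Source frame index: (0×3600 + 18×60 + 16) × 25 + 19 = 27419.
Real time: 27419 / (25) = 27419/25 s.
Target frame: (27419/25) × (50) = 54838.

frame 54838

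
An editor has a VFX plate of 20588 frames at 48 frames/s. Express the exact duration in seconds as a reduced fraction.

5147/12 seconds

Running time = 20588 ÷ (48) = 20588 × 1/48 = 5147/12 s.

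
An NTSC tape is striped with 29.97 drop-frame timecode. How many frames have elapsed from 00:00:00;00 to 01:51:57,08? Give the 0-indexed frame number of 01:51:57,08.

As if non-drop at 30 labels/s: (1 × 3600 + 51 × 60 + 57) × 30 + 8 = 201518.
Minute boundaries passed: 111; those not divisible by 10: 111 − 11 = 100; dropped labels = 2 × 100 = 200.
Actual frame index = 201518 − 200 = 201318.

201318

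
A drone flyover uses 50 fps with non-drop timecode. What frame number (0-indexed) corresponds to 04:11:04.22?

Total seconds to the label: (4 × 3600 + 11 × 60 + 4) = 15064.
Frame index = 15064 × 50 + 22 = 753222.

frame 753222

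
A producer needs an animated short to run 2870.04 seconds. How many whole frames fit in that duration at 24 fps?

Frames = 2870.04 × 24 = 1722024/25 ≈ 68880.9600.
Complete frames: 68880.

68880 frames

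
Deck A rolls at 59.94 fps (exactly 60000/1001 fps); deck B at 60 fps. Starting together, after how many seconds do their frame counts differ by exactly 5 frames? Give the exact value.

The gap grows by |60 − 60000/1001| = 60/1001 frames per second.
Time for a 5-frame gap: 5 ÷ (60/1001) = 1001/12 s.

1001/12 seconds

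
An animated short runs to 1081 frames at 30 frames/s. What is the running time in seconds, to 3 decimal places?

36.033 seconds

Running time = 1081 × 1/30 = 1081/30 s ≈ 36.033 s.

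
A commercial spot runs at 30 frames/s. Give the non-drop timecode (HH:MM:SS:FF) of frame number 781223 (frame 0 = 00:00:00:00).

781223 ÷ 30 = 26040 full seconds, remainder 23 frames.
26040 s = 7 h 14 min 0 s.
Timecode: 07:14:00:23.

07:14:00:23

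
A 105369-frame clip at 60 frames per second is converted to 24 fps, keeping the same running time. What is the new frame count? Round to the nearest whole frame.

42148 frames

Frames at target rate = 105369 × (24) / (60) = 210738/5 ≈ 42147.600.
Nearest whole frame: 42148.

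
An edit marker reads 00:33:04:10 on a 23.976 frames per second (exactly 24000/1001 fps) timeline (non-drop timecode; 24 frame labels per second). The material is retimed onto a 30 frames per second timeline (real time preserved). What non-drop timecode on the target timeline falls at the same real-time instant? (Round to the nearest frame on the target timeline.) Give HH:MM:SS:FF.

Source frame index: (0×3600 + 33×60 + 4) × 24 + 10 = 47626.
Real time: 47626 / (24000/1001) = 23836813/12000 s.
Target frame: (23836813/12000) × (30) = 23836813/400 ≈ 59592.033 → 59592.
At 30 labels/s: frame 59592 → 00:33:06:12.

00:33:06:12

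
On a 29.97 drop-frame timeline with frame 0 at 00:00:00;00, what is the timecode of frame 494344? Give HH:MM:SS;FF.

04:34:54;18

Ten DF minutes hold 17982 frames, so frame 494344 lies in block 27 (frames 485514–503495) with 8830 frames into that block.
The block's first minute is 1800 frames and the rest 1798 each; 8830 frames reaches minute 4, so 27 × 18 + 4 × 2 = 494 labels have been skipped so far.
Adding those back, label number 494344 + 494 = 494838 at 30 labels/s is 16494 s + 18 f = 4 h 34 min 54 s frame 18, i.e. 04:34:54;18.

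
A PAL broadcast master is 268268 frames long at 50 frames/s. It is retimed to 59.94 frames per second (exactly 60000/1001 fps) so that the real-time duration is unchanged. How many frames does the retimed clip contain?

Target frames = source frames × (target rate / source rate) = 268268 × (60000/1001)/(50) = 268268 × 1200/1001 = 321600.

321600 frames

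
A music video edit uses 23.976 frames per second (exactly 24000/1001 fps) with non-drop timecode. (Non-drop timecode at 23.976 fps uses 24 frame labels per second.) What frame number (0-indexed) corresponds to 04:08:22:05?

Total seconds to the label: (4 × 3600 + 8 × 60 + 22) = 14902.
Frame index = 14902 × 24 + 5 = 357653.

frame 357653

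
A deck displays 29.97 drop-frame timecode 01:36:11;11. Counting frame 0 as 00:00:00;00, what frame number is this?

Complete 10-minute blocks: 9, each 17982 frames → 161838.
Remaining 6 whole minutes in the current block: 1800 + 5 × 1798 = 10790 frames.
Within the current minute: 11 × 30 + 11 − 2 = 339 (labels ;00/;01 skipped at this minute). Total = 161838 + 10790 + 339 = 172967.

172967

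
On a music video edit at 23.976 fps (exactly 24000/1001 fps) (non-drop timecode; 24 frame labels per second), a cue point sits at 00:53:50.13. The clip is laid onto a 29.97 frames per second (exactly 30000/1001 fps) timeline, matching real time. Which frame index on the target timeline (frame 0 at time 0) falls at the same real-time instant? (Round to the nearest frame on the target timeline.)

Source frame index: (0×3600 + 53×60 + 50) × 24 + 13 = 77533.
Real time: 77533 / (24000/1001) = 77610533/24000 s.
Target frame: (77610533/24000) × (30000/1001) = 387665/4 ≈ 96916.250 → 96916.

frame 96916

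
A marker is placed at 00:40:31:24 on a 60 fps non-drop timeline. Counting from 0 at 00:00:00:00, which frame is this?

145884

Total seconds to the label: (0 × 3600 + 40 × 60 + 31) = 2431.
Frame index = 2431 × 60 + 24 = 145884.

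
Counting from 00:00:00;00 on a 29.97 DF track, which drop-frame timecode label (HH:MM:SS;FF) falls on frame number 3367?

00:01:52;09

Each 10-minute DF block holds 10 × 60 × 30 − 9 × 2 = 17982 frames. 3367 ÷ 17982 → 0 full blocks, remainder 3367.
Within the partial block the first minute is 1800 frames and each further minute 1798, so 1 further minute boundary passed. Total skipped labels = 18 × 0 + 2 × 1 = 2.
Non-drop label index = 3367 + 2 = 3369; at 30 labels/s that is 00:01:52:09, i.e. DF 00:01:52;09.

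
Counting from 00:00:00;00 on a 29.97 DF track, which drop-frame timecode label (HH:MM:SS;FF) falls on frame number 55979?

Ten DF minutes hold 17982 frames, so frame 55979 lies in block 3 (frames 53946–71927) with 2033 frames into that block.
The block's first minute is 1800 frames and the rest 1798 each; 2033 frames reaches minute 1, so 3 × 18 + 1 × 2 = 56 labels have been skipped so far.
Adding those back, label number 55979 + 56 = 56035 at 30 labels/s is 1867 s + 25 f = 0 h 31 min 7 s frame 25, i.e. 00:31:07;25.

00:31:07;25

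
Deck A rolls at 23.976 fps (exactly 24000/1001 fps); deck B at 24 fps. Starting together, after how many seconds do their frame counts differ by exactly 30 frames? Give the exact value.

1251.25 seconds

The gap grows by |24 − 24000/1001| = 24/1001 frames per second.
Time for a 30-frame gap: 30 ÷ (24/1001) = 1251.25 s.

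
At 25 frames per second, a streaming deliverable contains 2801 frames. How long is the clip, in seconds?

112.04 seconds

Running time = 2801 / (25) = 112.04 s.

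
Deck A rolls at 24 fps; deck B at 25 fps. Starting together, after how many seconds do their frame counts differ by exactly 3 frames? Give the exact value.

The gap grows by |25 − 24| = 1 frame per second.
Time for a 3-frame gap: 3 ÷ (1) = 3 s.

3 seconds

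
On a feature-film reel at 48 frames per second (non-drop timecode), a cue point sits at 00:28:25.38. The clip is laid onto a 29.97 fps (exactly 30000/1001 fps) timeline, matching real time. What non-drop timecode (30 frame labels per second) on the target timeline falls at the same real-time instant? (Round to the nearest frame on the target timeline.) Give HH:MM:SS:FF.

Source frame index: (0×3600 + 28×60 + 25) × 48 + 38 = 81878.
Real time: 81878 / (48) = 40939/24 s.
Target frame: (40939/24) × (30000/1001) = 51173750/1001 ≈ 51122.627 → 51123.
At 30 labels/s: frame 51123 → 00:28:24:03.

00:28:24:03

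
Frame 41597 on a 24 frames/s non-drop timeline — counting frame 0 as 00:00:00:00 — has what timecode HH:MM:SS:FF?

41597 ÷ 24 = 1733 full seconds, remainder 5 frames.
1733 s = 0 h 28 min 53 s.
Timecode: 00:28:53:05.

00:28:53:05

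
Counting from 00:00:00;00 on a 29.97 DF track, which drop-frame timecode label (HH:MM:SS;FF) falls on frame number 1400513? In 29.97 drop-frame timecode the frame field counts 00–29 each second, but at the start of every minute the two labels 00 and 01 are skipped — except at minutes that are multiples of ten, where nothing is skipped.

Ten DF minutes hold 17982 frames, so frame 1400513 lies in block 77 (frames 1384614–1402595) with 15899 frames into that block.
The block's first minute is 1800 frames and the rest 1798 each; 15899 frames reaches minute 8, so 77 × 18 + 8 × 2 = 1402 labels have been skipped so far.
Adding those back, label number 1400513 + 1402 = 1401915 at 30 labels/s is 46730 s + 15 f = 12 h 58 min 50 s frame 15, i.e. 12:58:50;15.

12:58:50;15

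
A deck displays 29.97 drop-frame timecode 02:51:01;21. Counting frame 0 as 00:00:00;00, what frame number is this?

307543

Complete 10-minute blocks: 17, each 17982 frames → 305694.
Remaining 1 whole minute in the current block: 1800 + 0 × 1798 = 1800 frames.
Within the current minute: 1 × 30 + 21 − 2 = 49 (labels ;00/;01 skipped at this minute). Total = 305694 + 1800 + 49 = 307543.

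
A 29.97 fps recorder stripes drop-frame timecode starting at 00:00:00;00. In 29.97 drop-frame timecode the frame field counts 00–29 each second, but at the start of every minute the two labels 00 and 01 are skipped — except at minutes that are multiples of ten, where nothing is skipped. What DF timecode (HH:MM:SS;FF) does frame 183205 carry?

Each 10-minute DF block holds 10 × 60 × 30 − 9 × 2 = 17982 frames. 183205 ÷ 17982 → 10 full blocks, remainder 3385.
Within the partial block the first minute is 1800 frames and each further minute 1798, so 1 further minute boundary passed. Total skipped labels = 18 × 10 + 2 × 1 = 182.
Non-drop label index = 183205 + 182 = 183387; at 30 labels/s that is 01:41:52:27, i.e. DF 01:41:52;27.

01:41:52;27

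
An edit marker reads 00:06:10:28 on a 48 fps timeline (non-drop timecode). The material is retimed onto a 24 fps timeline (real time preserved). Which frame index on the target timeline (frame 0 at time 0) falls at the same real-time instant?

Source frame index: (0×3600 + 6×60 + 10) × 48 + 28 = 17788.
Real time: 17788 / (48) = 4447/12 s.
Target frame: (4447/12) × (24) = 8894.

frame 8894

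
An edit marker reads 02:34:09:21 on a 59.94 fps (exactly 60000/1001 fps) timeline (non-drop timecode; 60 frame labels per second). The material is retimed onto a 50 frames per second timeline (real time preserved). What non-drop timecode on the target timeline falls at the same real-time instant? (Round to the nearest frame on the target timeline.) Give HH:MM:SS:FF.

02:34:18:30

Source frame index: (2×3600 + 34×60 + 9) × 60 + 21 = 554961.
Real time: 554961 / (60000/1001) = 185171987/20000 s.
Target frame: (185171987/20000) × (50) = 185171987/400 ≈ 462929.968 → 462930.
At 50 labels/s: frame 462930 → 02:34:18:30.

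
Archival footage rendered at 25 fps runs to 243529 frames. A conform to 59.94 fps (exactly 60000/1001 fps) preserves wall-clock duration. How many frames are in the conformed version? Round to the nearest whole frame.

583886 frames

Frames at target rate = 243529 × (60000/1001) / (25) = 4087200/7 ≈ 583885.714.
Nearest whole frame: 583886.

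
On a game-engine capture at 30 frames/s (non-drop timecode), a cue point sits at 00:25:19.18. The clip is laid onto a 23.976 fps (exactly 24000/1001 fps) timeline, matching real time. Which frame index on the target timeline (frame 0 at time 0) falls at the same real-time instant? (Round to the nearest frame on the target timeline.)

frame 36434

Source frame index: (0×3600 + 25×60 + 19) × 30 + 18 = 45588.
Real time: 45588 / (30) = 7598/5 s.
Target frame: (7598/5) × (24000/1001) = 36470400/1001 ≈ 36433.966 → 36434.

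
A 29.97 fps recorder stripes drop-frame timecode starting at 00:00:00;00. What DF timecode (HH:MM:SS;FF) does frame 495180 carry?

04:35:22;16

Each 10-minute DF block holds 10 × 60 × 30 − 9 × 2 = 17982 frames. 495180 ÷ 17982 → 27 full blocks, remainder 9666.
Within the partial block the first minute is 1800 frames and each further minute 1798, so 5 further minute boundaries passed. Total skipped labels = 18 × 27 + 2 × 5 = 496.
Non-drop label index = 495180 + 496 = 495676; at 30 labels/s that is 04:35:22:16, i.e. DF 04:35:22;16.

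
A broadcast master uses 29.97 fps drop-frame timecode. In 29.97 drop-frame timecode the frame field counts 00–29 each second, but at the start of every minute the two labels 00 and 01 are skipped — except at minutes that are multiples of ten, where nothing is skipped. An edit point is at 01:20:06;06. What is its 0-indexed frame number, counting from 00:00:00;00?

Complete 10-minute blocks: 8, each 17982 frames → 143856.
Remaining 0 whole minutes in the current block: 0 frames.
Within the current minute: 6 × 30 + 6 = 186. Total = 143856 + 0 + 186 = 144042.

144042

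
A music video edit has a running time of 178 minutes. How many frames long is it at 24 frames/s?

256320 frames

178 min = 10680 s.
Frames = 10680 × 24 = 256320.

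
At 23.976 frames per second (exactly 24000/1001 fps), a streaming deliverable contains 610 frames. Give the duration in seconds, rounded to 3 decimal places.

Running time = 610 × 1001/24000 = 61061/2400 s ≈ 25.442 s.

25.442 seconds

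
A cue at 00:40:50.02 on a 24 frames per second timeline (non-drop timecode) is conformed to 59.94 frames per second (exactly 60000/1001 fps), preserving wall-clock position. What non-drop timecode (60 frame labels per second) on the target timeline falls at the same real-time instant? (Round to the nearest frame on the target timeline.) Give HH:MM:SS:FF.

Source frame index: (0×3600 + 40×60 + 50) × 24 + 2 = 58802.
Real time: 58802 / (24) = 29401/12 s.
Target frame: (29401/12) × (60000/1001) = 147005000/1001 ≈ 146858.142 → 146858.
At 60 labels/s: frame 146858 → 00:40:47:38.

00:40:47:38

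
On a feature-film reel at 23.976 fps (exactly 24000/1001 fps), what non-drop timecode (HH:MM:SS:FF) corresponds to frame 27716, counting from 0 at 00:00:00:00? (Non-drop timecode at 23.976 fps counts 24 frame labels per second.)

27716 ÷ 24 = 1154 full seconds, remainder 20 frames.
1154 s = 0 h 19 min 14 s.
Timecode: 00:19:14:20.

00:19:14:20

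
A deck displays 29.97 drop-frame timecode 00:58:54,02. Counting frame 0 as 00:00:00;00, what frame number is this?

105916

As if non-drop at 30 labels/s: (0 × 3600 + 58 × 60 + 54) × 30 + 2 = 106022.
Minute boundaries passed: 58; those not divisible by 10: 58 − 5 = 53; dropped labels = 2 × 53 = 106.
Actual frame index = 106022 − 106 = 105916.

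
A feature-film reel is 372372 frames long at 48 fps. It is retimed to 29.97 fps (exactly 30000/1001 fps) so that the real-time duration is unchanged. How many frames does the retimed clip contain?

Target frames = source frames × (target rate / source rate) = 372372 × (30000/1001)/(48) = 372372 × 625/1001 = 232500.

232500 frames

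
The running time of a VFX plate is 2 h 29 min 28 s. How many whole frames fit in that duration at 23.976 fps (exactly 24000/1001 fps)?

215016 frames

2 h 29 min 28 s = 8968 s.
Frames = 8968 × 24000/1001 = 215232000/1001 ≈ 215016.9830.
Complete frames: 215016.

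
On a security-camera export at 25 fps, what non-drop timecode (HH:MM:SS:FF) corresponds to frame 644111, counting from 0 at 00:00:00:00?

644111 ÷ 25 = 25764 full seconds, remainder 11 frames.
25764 s = 7 h 9 min 24 s.
Timecode: 07:09:24:11.

07:09:24:11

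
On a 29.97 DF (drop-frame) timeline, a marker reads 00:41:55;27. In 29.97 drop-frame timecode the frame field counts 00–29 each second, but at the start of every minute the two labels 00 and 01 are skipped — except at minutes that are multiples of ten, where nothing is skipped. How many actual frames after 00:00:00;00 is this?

As if non-drop at 30 labels/s: (0 × 3600 + 41 × 60 + 55) × 30 + 27 = 75477.
Minute boundaries passed: 41; those not divisible by 10: 41 − 4 = 37; dropped labels = 2 × 37 = 74.
Actual frame index = 75477 − 74 = 75403.

75403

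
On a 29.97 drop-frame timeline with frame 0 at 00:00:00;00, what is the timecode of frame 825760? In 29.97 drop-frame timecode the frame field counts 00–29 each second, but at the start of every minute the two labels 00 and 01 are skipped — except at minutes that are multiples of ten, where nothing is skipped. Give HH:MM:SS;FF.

Ten DF minutes hold 17982 frames, so frame 825760 lies in block 45 (frames 809190–827171) with 16570 frames into that block.
The block's first minute is 1800 frames and the rest 1798 each; 16570 frames reaches minute 9, so 45 × 18 + 9 × 2 = 828 labels have been skipped so far.
Adding those back, label number 825760 + 828 = 826588 at 30 labels/s is 27552 s + 28 f = 7 h 39 min 12 s frame 28, i.e. 07:39:12;28.

07:39:12;28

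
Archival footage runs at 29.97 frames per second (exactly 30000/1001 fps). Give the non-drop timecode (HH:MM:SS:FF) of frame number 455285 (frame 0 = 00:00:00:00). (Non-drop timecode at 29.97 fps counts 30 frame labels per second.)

04:12:56:05

455285 ÷ 30 = 15176 full seconds, remainder 5 frames.
15176 s = 4 h 12 min 56 s.
Timecode: 04:12:56:05.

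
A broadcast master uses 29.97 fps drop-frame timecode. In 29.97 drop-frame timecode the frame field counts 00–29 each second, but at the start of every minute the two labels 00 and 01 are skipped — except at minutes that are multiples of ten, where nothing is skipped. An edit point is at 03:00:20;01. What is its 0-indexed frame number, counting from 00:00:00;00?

As if non-drop at 30 labels/s: (3 × 3600 + 0 × 60 + 20) × 30 + 1 = 324601.
Minute boundaries passed: 180; those not divisible by 10: 180 − 18 = 162; dropped labels = 2 × 162 = 324.
Actual frame index = 324601 − 324 = 324277.

324277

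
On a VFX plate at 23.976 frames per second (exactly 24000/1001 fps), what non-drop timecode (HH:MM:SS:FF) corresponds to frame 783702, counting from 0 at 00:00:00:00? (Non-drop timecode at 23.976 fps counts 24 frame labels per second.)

783702 ÷ 24 = 32654 full seconds, remainder 6 frames.
32654 s = 9 h 4 min 14 s.
Timecode: 09:04:14:06.

09:04:14:06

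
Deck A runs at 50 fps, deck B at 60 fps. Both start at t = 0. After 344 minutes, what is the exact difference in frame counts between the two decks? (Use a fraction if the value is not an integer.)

344 min = 20640 s.
A emits 50 × 20640 = 1032000 frames; B emits 60 × 20640 = 1238400.
Difference = 206400 frames; B is ahead of A.

206400 frames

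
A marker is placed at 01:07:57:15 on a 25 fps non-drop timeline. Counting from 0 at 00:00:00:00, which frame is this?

frame 101940

Total seconds to the label: (1 × 3600 + 7 × 60 + 57) = 4077.
Frame index = 4077 × 25 + 15 = 101940.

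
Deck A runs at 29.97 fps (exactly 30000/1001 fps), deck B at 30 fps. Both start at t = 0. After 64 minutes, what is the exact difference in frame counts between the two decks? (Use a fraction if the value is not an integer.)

64 min = 3840 s.
A emits 30000/1001 × 3840 = 115200000/1001 frames; B emits 30 × 3840 = 115200.
Difference = 115200/1001 frames (≈ 115.0849); B is ahead of A.

115200/1001 frames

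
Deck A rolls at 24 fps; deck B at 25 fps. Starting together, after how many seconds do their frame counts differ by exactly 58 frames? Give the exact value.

58 seconds

The gap grows by |25 − 24| = 1 frame per second.
Time for a 58-frame gap: 58 ÷ (1) = 58 s.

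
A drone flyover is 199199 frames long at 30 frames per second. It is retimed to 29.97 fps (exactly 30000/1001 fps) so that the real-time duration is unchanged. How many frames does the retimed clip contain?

Target frames = source frames × (target rate / source rate) = 199199 × (30000/1001)/(30) = 199199 × 1000/1001 = 199000.

199000 frames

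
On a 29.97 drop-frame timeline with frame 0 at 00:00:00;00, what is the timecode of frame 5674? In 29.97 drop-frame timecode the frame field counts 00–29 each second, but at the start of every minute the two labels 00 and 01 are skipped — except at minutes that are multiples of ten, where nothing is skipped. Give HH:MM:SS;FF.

Ten DF minutes hold 17982 frames, so frame 5674 lies in block 0 (frames 0–17981) with 5674 frames into that block.
The block's first minute is 1800 frames and the rest 1798 each; 5674 frames reaches minute 3, so 0 × 18 + 3 × 2 = 6 labels have been skipped so far.
Adding those back, label number 5674 + 6 = 5680 at 30 labels/s is 189 s + 10 f = 0 h 3 min 9 s frame 10, i.e. 00:03:09;10.

00:03:09;10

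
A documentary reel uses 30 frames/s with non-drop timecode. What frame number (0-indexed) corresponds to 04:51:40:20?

frame 525020

Total seconds to the label: (4 × 3600 + 51 × 60 + 40) = 17500.
Frame index = 17500 × 30 + 20 = 525020.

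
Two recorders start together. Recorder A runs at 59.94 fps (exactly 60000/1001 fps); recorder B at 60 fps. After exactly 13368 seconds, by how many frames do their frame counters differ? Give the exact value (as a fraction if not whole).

802080/1001 frames

A emits 60000/1001 × 13368 = 802080000/1001 frames; B emits 60 × 13368 = 802080.
Difference = 802080/1001 frames (≈ 801.2787); B is ahead of A.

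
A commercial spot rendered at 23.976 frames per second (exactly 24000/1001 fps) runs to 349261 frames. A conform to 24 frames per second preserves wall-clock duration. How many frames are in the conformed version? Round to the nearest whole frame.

349610 frames

Frames at target rate = 349261 × (24) / (24000/1001) = 349610261/1000 ≈ 349610.261.
Nearest whole frame: 349610.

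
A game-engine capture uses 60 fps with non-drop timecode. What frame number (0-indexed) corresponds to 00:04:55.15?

Total seconds to the label: (0 × 3600 + 4 × 60 + 55) = 295.
Frame index = 295 × 60 + 15 = 17715.

frame 17715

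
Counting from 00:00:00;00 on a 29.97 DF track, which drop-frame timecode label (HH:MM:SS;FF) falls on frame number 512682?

Each 10-minute DF block holds 10 × 60 × 30 − 9 × 2 = 17982 frames. 512682 ÷ 17982 → 28 full blocks, remainder 9186.
Within the partial block the first minute is 1800 frames and each further minute 1798, so 5 further minute boundaries passed. Total skipped labels = 18 × 28 + 2 × 5 = 514.
Non-drop label index = 512682 + 514 = 513196; at 30 labels/s that is 04:45:06:16, i.e. DF 04:45:06;16.

04:45:06;16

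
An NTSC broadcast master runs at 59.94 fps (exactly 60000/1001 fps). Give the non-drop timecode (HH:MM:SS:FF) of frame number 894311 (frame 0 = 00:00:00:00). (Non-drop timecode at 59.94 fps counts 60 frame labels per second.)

04:08:25:11

894311 ÷ 60 = 14905 full seconds, remainder 11 frames.
14905 s = 4 h 8 min 25 s.
Timecode: 04:08:25:11.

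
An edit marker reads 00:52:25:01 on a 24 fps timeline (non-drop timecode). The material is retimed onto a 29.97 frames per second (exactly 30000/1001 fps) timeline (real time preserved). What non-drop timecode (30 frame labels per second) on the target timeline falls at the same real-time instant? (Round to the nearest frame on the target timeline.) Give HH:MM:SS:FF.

00:52:21:27

Source frame index: (0×3600 + 52×60 + 25) × 24 + 1 = 75481.
Real time: 75481 / (24) = 75481/24 s.
Target frame: (75481/24) × (30000/1001) = 13478750/143 ≈ 94256.993 → 94257.
At 30 labels/s: frame 94257 → 00:52:21:27.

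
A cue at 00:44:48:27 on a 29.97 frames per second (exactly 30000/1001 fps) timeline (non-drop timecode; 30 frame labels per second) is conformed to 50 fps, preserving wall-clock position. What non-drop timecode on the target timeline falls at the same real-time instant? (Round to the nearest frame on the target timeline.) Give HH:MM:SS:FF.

Source frame index: (0×3600 + 44×60 + 48) × 30 + 27 = 80667.
Real time: 80667 / (30000/1001) = 26915889/10000 s.
Target frame: (26915889/10000) × (50) = 26915889/200 ≈ 134579.445 → 134579.
At 50 labels/s: frame 134579 → 00:44:51:29.

00:44:51:29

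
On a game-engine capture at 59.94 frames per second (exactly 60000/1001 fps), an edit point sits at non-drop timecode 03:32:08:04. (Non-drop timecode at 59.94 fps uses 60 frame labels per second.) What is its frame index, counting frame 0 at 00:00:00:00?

Total seconds to the label: (3 × 3600 + 32 × 60 + 8) = 12728.
Frame index = 12728 × 60 + 4 = 763684.

frame 763684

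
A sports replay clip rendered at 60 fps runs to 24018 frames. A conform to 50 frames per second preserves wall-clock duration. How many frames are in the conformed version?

Target frames = source frames × (target rate / source rate) = 24018 × (50)/(60) = 24018 × 5/6 = 20015.

20015 frames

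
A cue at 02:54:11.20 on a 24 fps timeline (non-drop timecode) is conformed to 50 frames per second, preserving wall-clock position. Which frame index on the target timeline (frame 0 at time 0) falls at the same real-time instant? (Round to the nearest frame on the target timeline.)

Source frame index: (2×3600 + 54×60 + 11) × 24 + 20 = 250844.
Real time: 250844 / (24) = 62711/6 s.
Target frame: (62711/6) × (50) = 1567775/3 ≈ 522591.667 → 522592.

frame 522592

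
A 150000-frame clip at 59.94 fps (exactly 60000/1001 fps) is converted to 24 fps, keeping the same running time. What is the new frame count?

60060 frames

Target frames = source frames × (target rate / source rate) = 150000 × (24)/(60000/1001) = 150000 × 1001/2500 = 60060.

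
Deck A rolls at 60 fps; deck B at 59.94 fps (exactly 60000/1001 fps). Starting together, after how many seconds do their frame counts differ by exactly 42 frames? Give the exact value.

700.7 seconds

The gap grows by |60000/1001 − 60| = 60/1001 frames per second.
Time for a 42-frame gap: 42 ÷ (60/1001) = 700.7 s.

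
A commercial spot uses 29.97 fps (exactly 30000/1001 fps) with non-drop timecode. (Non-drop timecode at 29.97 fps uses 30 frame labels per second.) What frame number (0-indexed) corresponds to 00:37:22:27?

frame 67287

Total seconds to the label: (0 × 3600 + 37 × 60 + 22) = 2242.
Frame index = 2242 × 30 + 27 = 67287.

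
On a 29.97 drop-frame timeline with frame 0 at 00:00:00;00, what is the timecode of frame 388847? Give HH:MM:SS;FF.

Each 10-minute DF block holds 10 × 60 × 30 − 9 × 2 = 17982 frames. 388847 ÷ 17982 → 21 full blocks, remainder 11225.
Within the partial block the first minute is 1800 frames and each further minute 1798, so 6 further minute boundaries passed. Total skipped labels = 18 × 21 + 2 × 6 = 390.
Non-drop label index = 388847 + 390 = 389237; at 30 labels/s that is 03:36:14:17, i.e. DF 03:36:14;17.

03:36:14;17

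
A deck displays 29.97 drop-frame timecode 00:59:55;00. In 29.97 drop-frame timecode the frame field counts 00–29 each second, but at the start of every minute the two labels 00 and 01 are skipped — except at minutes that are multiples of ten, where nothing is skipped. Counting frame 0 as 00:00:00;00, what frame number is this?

107742

As if non-drop at 30 labels/s: (0 × 3600 + 59 × 60 + 55) × 30 + 0 = 107850.
Minute boundaries passed: 59; those not divisible by 10: 59 − 5 = 54; dropped labels = 2 × 54 = 108.
Actual frame index = 107850 − 108 = 107742.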